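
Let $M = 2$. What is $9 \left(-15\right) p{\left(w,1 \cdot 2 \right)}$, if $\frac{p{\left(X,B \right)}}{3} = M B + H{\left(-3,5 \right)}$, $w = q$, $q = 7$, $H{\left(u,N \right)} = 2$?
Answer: $-2430$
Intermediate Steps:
$w = 7$
$p{\left(X,B \right)} = 6 + 6 B$ ($p{\left(X,B \right)} = 3 \left(2 B + 2\right) = 3 \left(2 + 2 B\right) = 6 + 6 B$)
$9 \left(-15\right) p{\left(w,1 \cdot 2 \right)} = 9 \left(-15\right) \left(6 + 6 \cdot 1 \cdot 2\right) = - 135 \left(6 + 6 \cdot 2\right) = - 135 \left(6 + 12\right) = \left(-135\right) 18 = -2430$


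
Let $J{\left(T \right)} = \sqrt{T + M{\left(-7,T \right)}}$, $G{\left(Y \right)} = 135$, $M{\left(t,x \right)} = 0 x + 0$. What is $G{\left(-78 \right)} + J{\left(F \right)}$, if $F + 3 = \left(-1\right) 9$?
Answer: $135 + 2 i \sqrt{3} \approx 135.0 + 3.4641 i$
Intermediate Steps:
$M{\left(t,x \right)} = 0$ ($M{\left(t,x \right)} = 0 + 0 = 0$)
$F = -12$ ($F = -3 - 9 = -12$)
$J{\left(T \right)} = \sqrt{T}$ ($J{\left(T \right)} = \sqrt{T + 0} = \sqrt{T}$)
$G{\left(-78 \right)} + J{\left(F \right)} = 135 + \sqrt{-12} = 135 + 2 i \sqrt{3}$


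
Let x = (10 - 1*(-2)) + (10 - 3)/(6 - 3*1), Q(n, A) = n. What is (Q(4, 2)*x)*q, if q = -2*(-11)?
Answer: 3784/3 ≈ 1261.3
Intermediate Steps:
q = 22
x = 43/3 (x = (10 + 2) + 7/(6 - 3) = 12 + 7/3 = 43/3 ≈ 14.333)
(Q(4, 2)*x)*q = (4*(43/3))*22 = (172/3)*22 = 3784/3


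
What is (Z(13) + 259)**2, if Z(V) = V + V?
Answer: 81225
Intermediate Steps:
Z(V) = 2*V
(Z(13) + 259)**2 = (2*13 + 259)**2 = (26 + 259)**2 = 285**2 = 81225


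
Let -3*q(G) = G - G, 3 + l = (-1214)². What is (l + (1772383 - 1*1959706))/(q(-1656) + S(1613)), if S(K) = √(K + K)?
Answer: 643235*√3226/1613 ≈ 22650.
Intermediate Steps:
l = 1473793 (l = -3 + (-1214)² = -3 + 1473796 = 1473793)
q(G) = 0 (q(G) = -(G - G)/3 = -⅓*0 = 0)
S(K) = √2*√K (S(K) = √(2*K) = √2*√K)
(l + (1772383 - 1*1959706))/(q(-1656) + S(1613)) = (1473793 + (1772383 - 1*1959706))/(0 + √2*√1613) = (1473793 + (1772383 - 1959706))/(0 + √3226) = (1473793 - 187323)/(√3226) = 1286470*(√3226/3226) = 643235*√3226/1613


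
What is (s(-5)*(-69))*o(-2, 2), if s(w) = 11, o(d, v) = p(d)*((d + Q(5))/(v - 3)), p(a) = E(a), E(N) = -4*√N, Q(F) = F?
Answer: -9108*I*√2 ≈ -12881.0*I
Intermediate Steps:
p(a) = -4*√a
o(d, v) = -4*√d*(5 + d)/(-3 + v) (o(d, v) = (-4*√d)*((d + 5)/(v - 3)) = (-4*√d)*((5 + d)/(-3 + v)) = -4*√d*(5 + d)/(-3 + v))
(s(-5)*(-69))*o(-2, 2) = (11*(-69))*(4*√(-2)*(-5 - 1*(-2))/(-3 + 2)) = -3036*I*√2*(-5 + 2)/(-1) = -3036*I*√2*(-1)*(-3) = -9108*I*√2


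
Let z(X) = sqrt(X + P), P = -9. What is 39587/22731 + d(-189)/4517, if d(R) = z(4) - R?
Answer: 183110638/102675927 + I*sqrt(5)/4517 ≈ 1.7834 + 0.00049503*I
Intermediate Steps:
z(X) = sqrt(-9 + X) (z(X) = sqrt(X - 9) = sqrt(-9 + X))
d(R) = -R + I*sqrt(5) (d(R) = sqrt(-9 + 4) - R = sqrt(-5) - R = I*sqrt(5) - R = -R + I*sqrt(5))
39587/22731 + d(-189)/4517 = 39587/22731 + (-1*(-189) + I*sqrt(5))/4517 = 39587*(1/22731) + (189 + I*sqrt(5))*(1/4517) = 39587/22731 + (189/4517 + I*sqrt(5)/4517) = 183110638/102675927 + I*sqrt(5)/4517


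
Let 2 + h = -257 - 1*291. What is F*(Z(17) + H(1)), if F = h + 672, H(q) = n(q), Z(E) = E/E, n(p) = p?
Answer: 244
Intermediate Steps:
Z(E) = 1
h = -550 (h = -2 + (-257 - 1*291) = -2 + (-257 - 291) = -2 - 548 = -550)
H(q) = q
F = 122 (F = -550 + 672 = 122)
F*(Z(17) + H(1)) = 122*(1 + 1) = 122*2 = 244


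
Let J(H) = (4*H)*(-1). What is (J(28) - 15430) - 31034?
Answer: -46576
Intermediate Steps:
J(H) = -4*H
(J(28) - 15430) - 31034 = (-4*28 - 15430) - 31034 = (-112 - 15430) - 31034 = -15542 - 31034 = -46576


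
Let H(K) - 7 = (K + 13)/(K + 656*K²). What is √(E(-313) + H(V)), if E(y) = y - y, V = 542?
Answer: √259959376418863462/192709726 ≈ 2.6458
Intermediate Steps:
E(y) = 0
H(K) = 7 + (13 + K)/(K + 656*K²) (H(K) = 7 + (K + 13)/(K + 656*K²) = 7 + (13 + K)/(K + 656*K²))
√(E(-313) + H(V)) = √(0 + (13 + 8*542 + 4592*542²)/(542*(1 + 656*542))) = √(0 + (13 + 4336 + 4592*293764)/(542*(1 + 355552))) = √(0 + (1/542)*(13 + 4336 + 1348964288)/355553) = √(0 + (1/542)*(1/355553)*1348968637) = √(0 + 1348968637/192709726) = √(1348968637/192709726) = √259959376418863462/192709726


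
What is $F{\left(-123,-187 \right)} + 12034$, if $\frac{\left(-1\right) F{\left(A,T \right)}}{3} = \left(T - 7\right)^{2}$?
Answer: $-100874$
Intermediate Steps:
$F{\left(A,T \right)} = - 3 \left(-7 + T\right)^{2}$ ($F{\left(A,T \right)} = - 3 \left(T - 7\right)^{2} = - 3 \left(-7 + T\right)^{2}$)
$F{\left(-123,-187 \right)} + 12034 = - 3 \left(-7 - 187\right)^{2} + 12034 = - 3 \left(-194\right)^{2} + 12034 = \left(-3\right) 37636 + 12034 = -112908 + 12034 = -100874$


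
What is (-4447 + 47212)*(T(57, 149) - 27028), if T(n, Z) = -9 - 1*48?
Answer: -1158290025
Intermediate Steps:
T(n, Z) = -57 (T(n, Z) = -9 - 48 = -57)
(-4447 + 47212)*(T(57, 149) - 27028) = (-4447 + 47212)*(-57 - 27028) = 42765*(-27085) = -1158290025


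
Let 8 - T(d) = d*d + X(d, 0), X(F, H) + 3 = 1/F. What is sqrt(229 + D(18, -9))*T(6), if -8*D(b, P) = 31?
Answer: -151*sqrt(3602)/24 ≈ -377.60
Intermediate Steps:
D(b, P) = -31/8 (D(b, P) = -1/8*31 = -31/8)
X(F, H) = -3 + 1/F
T(d) = 11 - 1/d - d**2 (T(d) = 8 - (d*d + (-3 + 1/d)) = 8 - (d**2 + (-3 + 1/d)) = 8 - (-3 + 1/d + d**2) = 8 + (3 - 1/d - d**2) = 11 - 1/d - d**2)
sqrt(229 + D(18, -9))*T(6) = sqrt(229 - 31/8)*(11 - 1/6 - 1*6**2) = sqrt(1801/8)*(11 - 1*1/6 - 1*36) = (sqrt(3602)/4)*(11 - 1/6 - 36) = (sqrt(3602)/4)*(-151/6) = -151*sqrt(3602)/24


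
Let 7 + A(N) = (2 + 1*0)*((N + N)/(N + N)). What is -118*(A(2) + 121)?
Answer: -13688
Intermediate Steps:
A(N) = -5 (A(N) = -7 + (2 + 1*0)*((N + N)/(N + N)) = -7 + (2 + 0)*((2*N)/((2*N))) = -7 + 2*((2*N)*(1/(2*N))) = -7 + 2*1 = -7 + 2 = -5)
-118*(A(2) + 121) = -118*(-5 + 121) = -118*116 = -13688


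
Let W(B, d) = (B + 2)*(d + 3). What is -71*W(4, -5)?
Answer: 852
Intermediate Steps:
W(B, d) = (2 + B)*(3 + d)
-71*W(4, -5) = -71*(6 + 2*(-5) + 3*4 + 4*(-5)) = -71*(6 - 10 + 12 - 20) = -71*(-12) = 852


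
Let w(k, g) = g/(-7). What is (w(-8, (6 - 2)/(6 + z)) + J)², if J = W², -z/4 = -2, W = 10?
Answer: 23990404/2401 ≈ 9991.8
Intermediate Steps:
z = 8 (z = -4*(-2) = 8)
J = 100 (J = 10² = 100)
w(k, g) = -g/7 (w(k, g) = g*(-⅐) = -g/7)
(w(-8, (6 - 2)/(6 + z)) + J)² = (-(6 - 2)/(7*(6 + 8)) + 100)² = (-4/(7*14) + 100)² = (-⅐*2/7 + 100)² = (-2/49 + 100)² = (4898/49)² = 23990404/2401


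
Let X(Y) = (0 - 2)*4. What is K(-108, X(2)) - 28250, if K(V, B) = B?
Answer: -28258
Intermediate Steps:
X(Y) = -8 (X(Y) = -2*4 = -8)
K(-108, X(2)) - 28250 = -8 - 28250 = -28258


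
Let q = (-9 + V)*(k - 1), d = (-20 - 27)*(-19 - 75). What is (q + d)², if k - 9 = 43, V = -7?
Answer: 12974404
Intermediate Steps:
d = 4418 (d = -47*(-94) = 4418)
k = 52 (k = 9 + 43 = 52)
q = -816 (q = (-9 - 7)*(52 - 1) = -16*51 = -816)
(q + d)² = (-816 + 4418)² = 3602² = 12974404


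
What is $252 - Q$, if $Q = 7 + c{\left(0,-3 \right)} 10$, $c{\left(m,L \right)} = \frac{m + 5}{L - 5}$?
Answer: $\frac{1005}{4} \approx 251.25$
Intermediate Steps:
$c{\left(m,L \right)} = \frac{5 + m}{-5 + L}$
$Q = \frac{3}{4}$ ($Q = 7 + \frac{5 + 0}{-5 - 3} \cdot 10 = 7 + \frac{1}{-8} \cdot 5 \cdot 10 = 7 + \left(- \frac{1}{8}\right) 5 \cdot 10 = 7 - \frac{25}{4} = \frac{3}{4} \approx 0.75$)
$252 - Q = 252 - \frac{3}{4} = \frac{1005}{4}$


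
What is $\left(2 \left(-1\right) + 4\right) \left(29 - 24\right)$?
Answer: $10$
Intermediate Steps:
$\left(2 \left(-1\right) + 4\right) \left(29 - 24\right) = \left(-2 + 4\right) 5 = 2 \cdot 5 = 10$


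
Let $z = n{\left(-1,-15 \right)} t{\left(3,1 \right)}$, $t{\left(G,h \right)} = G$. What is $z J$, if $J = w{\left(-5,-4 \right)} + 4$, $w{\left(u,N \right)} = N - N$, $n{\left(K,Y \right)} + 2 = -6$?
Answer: $-96$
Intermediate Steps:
$n{\left(K,Y \right)} = -8$ ($n{\left(K,Y \right)} = -2 - 6 = -8$)
$w{\left(u,N \right)} = 0$
$J = 4$ ($J = 0 + 4 = 4$)
$z = -24$ ($z = \left(-8\right) 3 = -24$)
$z J = \left(-24\right) 4 = -96$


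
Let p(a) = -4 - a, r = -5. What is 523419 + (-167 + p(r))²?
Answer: 550975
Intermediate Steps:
523419 + (-167 + p(r))² = 523419 + (-167 + (-4 - 1*(-5)))² = 523419 + (-167 + (-4 + 5))² = 523419 + (-167 + 1)² = 523419 + (-166)² = 523419 + 27556 = 550975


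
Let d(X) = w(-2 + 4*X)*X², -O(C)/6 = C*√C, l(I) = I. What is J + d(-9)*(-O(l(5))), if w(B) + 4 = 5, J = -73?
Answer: -73 + 2430*√5 ≈ 5360.6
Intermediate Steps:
w(B) = 1 (w(B) = -4 + 5 = 1)
O(C) = -6*C^(3/2) (O(C) = -6*C*√C = -6*C^(3/2))
d(X) = X² (d(X) = 1*X² = X²)
J + d(-9)*(-O(l(5))) = -73 + (-9)²*(-(-6)*5^(3/2)) = -73 + 81*(-(-6)*5*√5) = -73 + 81*(-(-30)*√5) = -73 + 81*(30*√5) = -73 + 2430*√5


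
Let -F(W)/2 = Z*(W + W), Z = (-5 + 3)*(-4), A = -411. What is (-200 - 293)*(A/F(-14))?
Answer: 202623/448 ≈ 452.28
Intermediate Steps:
Z = 8 (Z = -2*(-4) = 8)
F(W) = -32*W (F(W) = -16*(W + W) = -16*2*W = -32*W)
(-200 - 293)*(A/F(-14)) = (-200 - 293)*(-411/((-32*(-14)))) = -(-202623)/448 = -493*(-411/448) = 202623/448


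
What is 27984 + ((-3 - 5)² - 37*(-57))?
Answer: 30157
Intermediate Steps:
27984 + ((-3 - 5)² - 37*(-57)) = 27984 + ((-8)² + 2109) = 27984 + (64 + 2109) = 27984 + 2173 = 30157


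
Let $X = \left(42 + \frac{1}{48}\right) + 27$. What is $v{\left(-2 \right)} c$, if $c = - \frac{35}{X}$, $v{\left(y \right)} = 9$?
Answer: $- \frac{15120}{3313} \approx -4.5638$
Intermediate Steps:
$X = \frac{3313}{48}$ ($X = \left(42 + \frac{1}{48}\right) + 27 = \frac{2017}{48} + 27 = \frac{3313}{48} \approx 69.021$)
$c = - \frac{1680}{3313}$ ($c = - \frac{35}{\frac{3313}{48}} = \left(-35\right) \frac{48}{3313} = - \frac{1680}{3313} \approx -0.50709$)
$v{\left(-2 \right)} c = 9 \left(- \frac{1680}{3313}\right) = - \frac{15120}{3313}$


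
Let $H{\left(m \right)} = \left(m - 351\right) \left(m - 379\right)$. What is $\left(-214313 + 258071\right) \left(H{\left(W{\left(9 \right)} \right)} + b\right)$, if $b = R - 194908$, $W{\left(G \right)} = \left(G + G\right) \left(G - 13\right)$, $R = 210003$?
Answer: $9008371944$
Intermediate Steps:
$W{\left(G \right)} = 2 G \left(-13 + G\right)$
$H{\left(m \right)} = \left(-379 + m\right) \left(-351 + m\right)$ ($H{\left(m \right)} = \left(-351 + m\right) \left(-379 + m\right) = \left(-379 + m\right) \left(-351 + m\right)$)
$b = 15095$ ($b = 210003 - 194908 = 15095$)
$\left(-214313 + 258071\right) \left(H{\left(W{\left(9 \right)} \right)} + b\right) = \left(-214313 + 258071\right) \left(\left(133029 + \left(2 \cdot 9 \left(-13 + 9\right)\right)^{2} - 730 \cdot 2 \cdot 9 \left(-13 + 9\right)\right) + 15095\right) = 43758 \left(\left(133029 + \left(2 \cdot 9 \left(-4\right)\right)^{2} - 730 \cdot 2 \cdot 9 \left(-4\right)\right) + 15095\right) = 43758 \left(\left(133029 + \left(-72\right)^{2} - -52560\right) + 15095\right) = 43758 \left(\left(133029 + 5184 + 52560\right) + 15095\right) = 43758 \left(190773 + 15095\right) = 43758 \cdot 205868 = 9008371944$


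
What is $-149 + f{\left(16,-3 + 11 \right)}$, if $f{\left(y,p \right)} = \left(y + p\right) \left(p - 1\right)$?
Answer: $19$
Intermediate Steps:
$f{\left(y,p \right)} = \left(-1 + p\right) \left(p + y\right)$ ($f{\left(y,p \right)} = \left(p + y\right) \left(-1 + p\right) = \left(-1 + p\right) \left(p + y\right)$)
$-149 + f{\left(16,-3 + 11 \right)} = -149 + \left(\left(-3 + 11\right)^{2} - \left(-3 + 11\right) - 16 + \left(-3 + 11\right) 16\right) = -149 + \left(8^{2} - 8 - 16 + 8 \cdot 16\right) = -149 + \left(64 - 8 - 16 + 128\right) = -149 + 168 = 19$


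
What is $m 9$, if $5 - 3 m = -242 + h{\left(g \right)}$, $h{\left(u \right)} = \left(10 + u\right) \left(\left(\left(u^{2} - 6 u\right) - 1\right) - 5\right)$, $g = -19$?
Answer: $13404$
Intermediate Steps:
$h{\left(u \right)} = \left(10 + u\right) \left(-6 + u^{2} - 6 u\right)$ ($h{\left(u \right)} = \left(10 + u\right) \left(\left(-1 + u^{2} - 6 u\right) - 5\right) = \left(10 + u\right) \left(-6 + u^{2} - 6 u\right)$)
$m = \frac{4468}{3}$ ($m = \frac{5}{3} - \frac{-242 + \left(-60 + \left(-19\right)^{3} - -1254 + 4 \left(-19\right)^{2}\right)}{3} = \frac{5}{3} - \frac{-242 + \left(-60 - 6859 + 1254 + 4 \cdot 361\right)}{3} = \frac{5}{3} - \frac{-242 + \left(-60 - 6859 + 1254 + 1444\right)}{3} = \frac{5}{3} - \frac{-242 - 4221}{3} = \frac{5}{3} - - \frac{4463}{3} = \frac{5}{3} + \frac{4463}{3} = \frac{4468}{3} \approx 1489.3$)
$m 9 = \frac{4468}{3} \cdot 9 = 13404$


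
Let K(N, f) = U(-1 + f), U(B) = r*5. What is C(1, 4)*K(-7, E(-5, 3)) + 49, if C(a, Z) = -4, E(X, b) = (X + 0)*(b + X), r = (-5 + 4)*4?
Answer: 129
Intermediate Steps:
r = -4 (r = -1*4 = -4)
E(X, b) = X*(X + b)
U(B) = -20 (U(B) = -4*5 = -20)
K(N, f) = -20
C(1, 4)*K(-7, E(-5, 3)) + 49 = -4*(-20) + 49 = 80 + 49 = 129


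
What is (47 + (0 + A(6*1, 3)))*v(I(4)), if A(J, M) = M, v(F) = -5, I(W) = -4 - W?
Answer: -250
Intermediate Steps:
(47 + (0 + A(6*1, 3)))*v(I(4)) = (47 + (0 + 3))*(-5) = (47 + 3)*(-5) = 50*(-5) = -250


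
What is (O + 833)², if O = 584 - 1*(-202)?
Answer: 2621161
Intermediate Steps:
O = 786 (O = 584 + 202 = 786)
(O + 833)² = (786 + 833)² = 1619² = 2621161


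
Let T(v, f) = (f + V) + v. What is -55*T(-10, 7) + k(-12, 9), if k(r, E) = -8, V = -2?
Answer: 267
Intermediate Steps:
T(v, f) = -2 + f + v (T(v, f) = (f - 2) + v = (-2 + f) + v = -2 + f + v)
-55*T(-10, 7) + k(-12, 9) = -55*(-2 + 7 - 10) - 8 = -55*(-5) - 8 = 275 - 8 = 267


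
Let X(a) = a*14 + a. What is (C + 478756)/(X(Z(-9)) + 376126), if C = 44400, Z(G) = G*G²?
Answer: 523156/365191 ≈ 1.4326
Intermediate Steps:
Z(G) = G³
X(a) = 15*a (X(a) = 14*a + a = 15*a)
(C + 478756)/(X(Z(-9)) + 376126) = (44400 + 478756)/(15*(-9)³ + 376126) = 523156/(15*(-729) + 376126) = 523156/(-10935 + 376126) = 523156/365191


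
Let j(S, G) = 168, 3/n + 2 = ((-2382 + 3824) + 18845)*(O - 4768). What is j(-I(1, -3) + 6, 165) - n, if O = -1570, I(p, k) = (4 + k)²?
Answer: 21601273347/128579008 ≈ 168.00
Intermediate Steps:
n = -3/128579008 (n = 3/(-2 + ((-2382 + 3824) + 18845)*(-1570 - 4768)) = 3/(-2 + (1442 + 18845)*(-6338)) = 3/(-2 + 20287*(-6338)) = 3/(-2 - 128579006) = 3/(-128579008) = 3*(-1/128579008) = -3/128579008 ≈ -2.3332e-8)
j(-I(1, -3) + 6, 165) - n = 168 - 1*(-3/128579008) = 168 + 3/128579008 = 21601273347/128579008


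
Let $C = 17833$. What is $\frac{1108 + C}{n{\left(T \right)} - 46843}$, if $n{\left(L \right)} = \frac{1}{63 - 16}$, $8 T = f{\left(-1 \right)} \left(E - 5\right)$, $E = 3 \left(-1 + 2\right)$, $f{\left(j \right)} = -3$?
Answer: $- \frac{28717}{71020} \approx -0.40435$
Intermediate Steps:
$E = 3$ ($E = 3 \cdot 1 = 3$)
$T = \frac{3}{4}$ ($T = \frac{\left(-3\right) \left(3 - 5\right)}{8} = \frac{\left(-3\right) \left(-2\right)}{8} = \frac{1}{8} \cdot 6 = \frac{3}{4} \approx 0.75$)
$n{\left(L \right)} = \frac{1}{47}$
$\frac{1108 + C}{n{\left(T \right)} - 46843} = \frac{1108 + 17833}{\frac{1}{47} - 46843} = \frac{18941}{- \frac{2201620}{47}} = 18941 \left(- \frac{47}{2201620}\right) = - \frac{28717}{71020}$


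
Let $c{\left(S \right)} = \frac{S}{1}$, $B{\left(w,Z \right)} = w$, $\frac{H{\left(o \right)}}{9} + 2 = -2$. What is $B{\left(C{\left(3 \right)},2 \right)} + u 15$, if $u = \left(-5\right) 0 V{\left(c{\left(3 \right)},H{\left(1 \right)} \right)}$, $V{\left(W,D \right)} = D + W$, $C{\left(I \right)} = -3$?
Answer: $-3$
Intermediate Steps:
$H{\left(o \right)} = -36$ ($H{\left(o \right)} = -18 + 9 \left(-2\right) = -18 - 18 = -36$)
$c{\left(S \right)} = S$ ($c{\left(S \right)} = S 1 = S$)
$u = 0$ ($u = \left(-5\right) 0 \left(-36 + 3\right) = 0 \left(-33\right) = 0$)
$B{\left(C{\left(3 \right)},2 \right)} + u 15 = -3 + 0 \cdot 15 = -3 + 0 = -3$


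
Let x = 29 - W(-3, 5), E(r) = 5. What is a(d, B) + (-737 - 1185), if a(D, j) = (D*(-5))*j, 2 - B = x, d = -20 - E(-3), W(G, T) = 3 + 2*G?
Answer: -5672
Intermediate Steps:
d = -25 (d = -20 - 1*5 = -20 - 5 = -25)
x = 32 (x = 29 - (3 + 2*(-3)) = 29 - (3 - 6) = 29 - 1*(-3) = 29 + 3 = 32)
B = -30 (B = 2 - 1*32 = 2 - 32 = -30)
a(D, j) = -5*D*j (a(D, j) = (-5*D)*j = -5*D*j)
a(d, B) + (-737 - 1185) = -5*(-25)*(-30) + (-737 - 1185) = -3750 - 1922 = -5672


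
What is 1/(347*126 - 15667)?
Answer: 1/28055 ≈ 3.5644e-5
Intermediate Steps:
1/(347*126 - 15667) = 1/(43722 - 15667) = 1/28055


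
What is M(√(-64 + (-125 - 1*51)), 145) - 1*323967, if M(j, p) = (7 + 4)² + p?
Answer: -323701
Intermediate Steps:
M(j, p) = 121 + p (M(j, p) = 11² + p = 121 + p)
M(√(-64 + (-125 - 1*51)), 145) - 1*323967 = (121 + 145) - 1*323967 = 266 - 323967 = -323701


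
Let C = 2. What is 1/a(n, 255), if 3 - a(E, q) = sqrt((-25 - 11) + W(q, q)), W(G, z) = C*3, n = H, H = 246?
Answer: 1/13 + I*sqrt(30)/39 ≈ 0.076923 + 0.14044*I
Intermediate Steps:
n = 246
W(G, z) = 6 (W(G, z) = 2*3 = 6)
a(E, q) = 3 - I*sqrt(30) (a(E, q) = 3 - sqrt((-25 - 11) + 6) = 3 - sqrt(-36 + 6) = 3 - sqrt(-30) = 3 - I*sqrt(30))
1/a(n, 255) = 1/(3 - I*sqrt(30))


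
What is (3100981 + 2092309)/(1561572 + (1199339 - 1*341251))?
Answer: 519329/241966 ≈ 2.1463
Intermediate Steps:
(3100981 + 2092309)/(1561572 + (1199339 - 1*341251)) = 5193290/(1561572 + (1199339 - 341251)) = 5193290/(1561572 + 858088) = 5193290/2419660 = 5193290*(1/2419660) = 519329/241966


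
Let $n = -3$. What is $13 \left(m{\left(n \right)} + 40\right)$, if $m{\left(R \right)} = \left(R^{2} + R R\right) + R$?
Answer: $715$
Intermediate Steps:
$m{\left(R \right)} = R + 2 R^{2}$ ($m{\left(R \right)} = \left(R^{2} + R^{2}\right) + R = 2 R^{2} + R = R + 2 R^{2}$)
$13 \left(m{\left(n \right)} + 40\right) = 13 \left(- 3 \left(1 + 2 \left(-3\right)\right) + 40\right) = 13 \left(- 3 \left(1 - 6\right) + 40\right) = 13 \left(\left(-3\right) \left(-5\right) + 40\right) = 13 \left(15 + 40\right) = 13 \cdot 55 = 715$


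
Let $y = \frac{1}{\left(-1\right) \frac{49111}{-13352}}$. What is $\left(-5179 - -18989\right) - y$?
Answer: $\frac{678209558}{49111} \approx 13810.0$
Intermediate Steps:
$y = \frac{13352}{49111}$ ($y = \frac{1}{\left(-1\right) 49111 \left(- \frac{1}{13352}\right)} = \frac{1}{\left(-1\right) \left(- \frac{49111}{13352}\right)} = \frac{1}{\frac{49111}{13352}} = \frac{13352}{49111} \approx 0.27187$)
$\left(-5179 - -18989\right) - y = \left(-5179 - -18989\right) - \frac{13352}{49111} = \left(-5179 + 18989\right) - \frac{13352}{49111} = 13810 - \frac{13352}{49111} = \frac{678209558}{49111}$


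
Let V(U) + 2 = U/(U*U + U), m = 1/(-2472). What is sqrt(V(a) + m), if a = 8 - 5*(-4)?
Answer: I*sqrt(2525801226)/35844 ≈ 1.4021*I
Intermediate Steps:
m = -1/2472 ≈ -0.00040453
a = 28 (a = 8 + 20 = 28)
V(U) = -2 + U/(U + U**2) (V(U) = -2 + U/(U*U + U) = -2 + U/(U**2 + U) = -2 + U/(U + U**2))
sqrt(V(a) + m) = sqrt((-1 - 2*28)/(1 + 28) - 1/2472) = sqrt((-1 - 56)/29 - 1/2472) = sqrt((1/29)*(-57) - 1/2472) = sqrt(-57/29 - 1/2472) = sqrt(-140933/71688) = I*sqrt(2525801226)/35844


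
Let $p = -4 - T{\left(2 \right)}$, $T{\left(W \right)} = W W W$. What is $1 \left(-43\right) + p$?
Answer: $-55$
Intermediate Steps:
$T{\left(W \right)} = W^{3}$ ($T{\left(W \right)} = W^{2} W = W^{3}$)
$p = -12$ ($p = -4 - 2^{3} = -4 - 8 = -12$)
$1 \left(-43\right) + p = 1 \left(-43\right) - 12 = -43 - 12 = -55$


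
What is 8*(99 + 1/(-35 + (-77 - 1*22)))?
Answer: 53060/67 ≈ 791.94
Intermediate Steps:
8*(99 + 1/(-35 + (-77 - 1*22))) = 8*(99 + 1/(-35 + (-77 - 22))) = 8*(99 + 1/(-35 - 99)) = 8*(99 + 1/(-134)) = 8*(99 - 1/134) = 8*(13265/134) = 53060/67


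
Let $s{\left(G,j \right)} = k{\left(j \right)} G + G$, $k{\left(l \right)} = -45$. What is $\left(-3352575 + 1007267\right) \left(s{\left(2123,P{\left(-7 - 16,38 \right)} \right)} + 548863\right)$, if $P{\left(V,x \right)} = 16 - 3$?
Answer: $-1068172873908$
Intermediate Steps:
$P{\left(V,x \right)} = 13$ ($P{\left(V,x \right)} = 16 - 3 = 13$)
$s{\left(G,j \right)} = - 44 G$ ($s{\left(G,j \right)} = - 45 G + G = - 44 G$)
$\left(-3352575 + 1007267\right) \left(s{\left(2123,P{\left(-7 - 16,38 \right)} \right)} + 548863\right) = \left(-3352575 + 1007267\right) \left(\left(-44\right) 2123 + 548863\right) = - 2345308 \left(-93412 + 548863\right) = \left(-2345308\right) 455451 = -1068172873908$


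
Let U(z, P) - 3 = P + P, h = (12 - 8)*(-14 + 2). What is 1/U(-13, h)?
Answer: -1/93 ≈ -0.010753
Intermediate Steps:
h = -48 (h = 4*(-12) = -48)
U(z, P) = 3 + 2*P (U(z, P) = 3 + (P + P) = 3 + 2*P)
1/U(-13, h) = 1/(3 + 2*(-48)) = 1/(3 - 96) = 1/(-93) = -1/93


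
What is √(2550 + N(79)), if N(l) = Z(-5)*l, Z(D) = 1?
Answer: √2629 ≈ 51.274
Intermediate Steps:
N(l) = l (N(l) = 1*l = l)
√(2550 + N(79)) = √(2550 + 79) = √2629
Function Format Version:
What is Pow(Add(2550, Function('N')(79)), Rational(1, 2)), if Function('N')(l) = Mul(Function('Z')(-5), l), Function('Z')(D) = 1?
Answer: Pow(2629, Rational(1, 2)) ≈ 51.274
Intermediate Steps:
Function('N')(l) = l (Function('N')(l) = Mul(1, l) = l)
Pow(Add(2550, Function('N')(79)), Rational(1, 2)) = Pow(Add(2550, 79), Rational(1, 2)) = Pow(2629, Rational(1, 2))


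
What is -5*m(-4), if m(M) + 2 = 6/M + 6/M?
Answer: 25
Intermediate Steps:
m(M) = -2 + 12/M (m(M) = -2 + (6/M + 6/M) = -2 + 12/M)
-5*m(-4) = -5*(-2 + 12/(-4)) = -5*(-2 + 12*(-¼)) = -5*(-2 - 3) = -5*(-5) = 25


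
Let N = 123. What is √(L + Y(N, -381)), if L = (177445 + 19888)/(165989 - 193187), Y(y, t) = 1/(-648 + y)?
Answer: I*√730708681514/317310 ≈ 2.6939*I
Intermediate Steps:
L = -197333/27198 (L = 197333/(-27198) = 197333*(-1/27198) = -197333/27198 ≈ -7.2554)
√(L + Y(N, -381)) = √(-197333/27198 + 1/(-648 + 123)) = √(-197333/27198 + 1/(-525)) = √(-197333/27198 - 1/525) = √(-34542341/4759650) = I*√730708681514/317310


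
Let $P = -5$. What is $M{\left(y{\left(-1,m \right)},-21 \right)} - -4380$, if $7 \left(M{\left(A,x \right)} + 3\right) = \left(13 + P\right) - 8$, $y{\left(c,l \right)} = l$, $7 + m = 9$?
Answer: $4377$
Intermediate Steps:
$m = 2$ ($m = -7 + 9 = 2$)
$M{\left(A,x \right)} = -3$ ($M{\left(A,x \right)} = -3 + \frac{\left(13 - 5\right) - 8}{7} = -3 + \frac{8 - 8}{7} = -3 + \frac{1}{7} \cdot 0 = -3 + 0 = -3$)
$M{\left(y{\left(-1,m \right)},-21 \right)} - -4380 = -3 - -4380 = -3 + 4380 = 4377$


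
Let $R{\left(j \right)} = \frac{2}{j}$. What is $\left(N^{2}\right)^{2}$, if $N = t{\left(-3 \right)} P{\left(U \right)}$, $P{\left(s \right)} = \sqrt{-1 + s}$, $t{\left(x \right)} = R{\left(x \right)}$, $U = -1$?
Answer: $\frac{64}{81} \approx 0.79012$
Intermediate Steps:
$t{\left(x \right)} = \frac{2}{x}$
$N = - \frac{2 i \sqrt{2}}{3}$ ($N = \frac{2}{-3} \sqrt{-1 - 1} = 2 \left(- \frac{1}{3}\right) \sqrt{-2} = - \frac{2 i \sqrt{2}}{3} \approx - 0.94281 i$)
$\left(N^{2}\right)^{2} = \left(\left(- \frac{2 i \sqrt{2}}{3}\right)^{2}\right)^{2} = \left(- \frac{8}{9}\right)^{2} = \frac{64}{81}$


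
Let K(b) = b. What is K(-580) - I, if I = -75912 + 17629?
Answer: 57703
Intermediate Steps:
I = -58283
K(-580) - I = -580 - 1*(-58283) = -580 + 58283 = 57703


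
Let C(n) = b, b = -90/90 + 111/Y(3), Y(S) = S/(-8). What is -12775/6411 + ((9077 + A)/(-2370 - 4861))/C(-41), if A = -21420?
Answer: -9171603466/4589436159 ≈ -1.9984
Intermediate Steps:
Y(S) = -S/8 (Y(S) = S*(-⅛) = -S/8)
b = -297 (b = -90/90 + 111/((-⅛*3)) = -90*1/90 + 111/(-3/8) = -1 + 111*(-8/3) = -1 - 296 = -297)
C(n) = -297
-12775/6411 + ((9077 + A)/(-2370 - 4861))/C(-41) = -12775/6411 + ((9077 - 21420)/(-2370 - 4861))/(-297) = -12775*1/6411 - 12343/(-7231)*(-1/297) = -12775/6411 - 12343*(-1/7231)*(-1/297) = -12775/6411 + (12343/7231)*(-1/297) = -12775/6411 - 12343/2147607 = -9171603466/4589436159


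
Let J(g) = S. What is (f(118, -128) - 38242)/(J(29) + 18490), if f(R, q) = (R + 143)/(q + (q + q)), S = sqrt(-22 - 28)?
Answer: -9050971487/4376065920 + 4895063*I*sqrt(2)/8752131840 ≈ -2.0683 + 0.00079097*I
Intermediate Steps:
S = 5*I*sqrt(2) (S = sqrt(-50) = 5*I*sqrt(2) ≈ 7.0711*I)
J(g) = 5*I*sqrt(2)
f(R, q) = (143 + R)/(3*q) (f(R, q) = (143 + R)/(q + 2*q) = (143 + R)/((3*q)) = (143 + R)*(1/(3*q)) = (143 + R)/(3*q))
(f(118, -128) - 38242)/(J(29) + 18490) = ((1/3)*(143 + 118)/(-128) - 38242)/(5*I*sqrt(2) + 18490) = ((1/3)*(-1/128)*261 - 38242)/(18490 + 5*I*sqrt(2)) = (-87/128 - 38242)/(18490 + 5*I*sqrt(2)) = -4895063/(128*(18490 + 5*I*sqrt(2)))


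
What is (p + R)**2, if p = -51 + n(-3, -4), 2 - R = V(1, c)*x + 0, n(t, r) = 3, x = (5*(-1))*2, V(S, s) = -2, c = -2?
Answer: 4356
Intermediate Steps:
x = -10 (x = -5*2 = -10)
R = -18 (R = 2 - (-2*(-10) + 0) = 2 - (20 + 0) = 2 - 1*20 = 2 - 20 = -18)
p = -48 (p = -51 + 3 = -48)
(p + R)**2 = (-48 - 18)**2 = (-66)**2 = 4356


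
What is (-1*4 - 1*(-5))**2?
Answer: 1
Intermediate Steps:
(-1*4 - 1*(-5))**2 = (-4 + 5)**2 = 1**2 = 1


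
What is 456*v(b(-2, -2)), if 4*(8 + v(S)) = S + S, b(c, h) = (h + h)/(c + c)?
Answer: -3420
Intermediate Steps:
b(c, h) = h/c (b(c, h) = (2*h)/((2*c)) = (2*h)*(1/(2*c)) = h/c)
v(S) = -8 + S/2 (v(S) = -8 + (S + S)/4 = -8 + (2*S)/4 = -8 + S/2)
456*v(b(-2, -2)) = 456*(-8 + (-2/(-2))/2) = 456*(-8 + (-2*(-½))/2) = 456*(-8 + (½)*1) = 456*(-8 + ½) = 456*(-15/2) = -3420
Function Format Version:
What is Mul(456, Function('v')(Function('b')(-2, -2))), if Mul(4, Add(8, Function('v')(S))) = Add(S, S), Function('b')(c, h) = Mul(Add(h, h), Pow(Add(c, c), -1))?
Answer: -3420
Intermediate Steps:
Function('b')(c, h) = Mul(h, Pow(c, -1)) (Function('b')(c, h) = Mul(Mul(2, h), Pow(Mul(2, c), -1)) = Mul(Mul(2, h), Mul(Rational(1, 2), Pow(c, -1))) = Mul(h, Pow(c, -1)))
Function('v')(S) = Add(-8, Mul(Rational(1, 2), S)) (Function('v')(S) = Add(-8, Mul(Rational(1, 4), Add(S, S))) = Add(-8, Mul(Rational(1, 4), Mul(2, S))) = Add(-8, Mul(Rational(1, 2), S)))
Mul(456, Function('v')(Function('b')(-2, -2))) = Mul(456, Add(-8, Mul(Rational(1, 2), Mul(-2, Pow(-2, -1))))) = Mul(456, Add(-8, Mul(Rational(1, 2), Mul(-2, Rational(-1, 2))))) = Mul(456, Add(-8, Mul(Rational(1, 2), 1))) = Mul(456, Add(-8, Rational(1, 2))) = Mul(456, Rational(-15, 2)) = -3420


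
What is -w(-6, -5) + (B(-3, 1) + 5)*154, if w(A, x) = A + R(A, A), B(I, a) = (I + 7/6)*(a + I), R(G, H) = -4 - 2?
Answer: 4040/3 ≈ 1346.7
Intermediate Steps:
R(G, H) = -6
B(I, a) = (7/6 + I)*(I + a) (B(I, a) = (I + 7*(1/6))*(I + a) = (I + 7/6)*(I + a) = (7/6 + I)*(I + a))
w(A, x) = -6 + A (w(A, x) = A - 6 = -6 + A)
-w(-6, -5) + (B(-3, 1) + 5)*154 = -(-6 - 6) + (((-3)**2 + (7/6)*(-3) + (7/6)*1 - 3*1) + 5)*154 = -1*(-12) + ((9 - 7/2 + 7/6 - 3) + 5)*154 = 12 + (11/3 + 5)*154 = 12 + (26/3)*154 = 12 + 4004/3 = 4040/3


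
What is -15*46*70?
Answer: -48300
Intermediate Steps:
-15*46*70 = -690*70 = -48300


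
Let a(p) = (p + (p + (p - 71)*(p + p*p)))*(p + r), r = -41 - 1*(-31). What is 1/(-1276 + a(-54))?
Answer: 1/22901636 ≈ 4.3665e-8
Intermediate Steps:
r = -10 (r = -41 + 31 = -10)
a(p) = (-10 + p)*(2*p + (-71 + p)*(p + p**2)) (a(p) = (p + (p + (p - 71)*(p + p*p)))*(p - 10) = (p + (p + (-71 + p)*(p + p**2)))*(-10 + p) = (2*p + (-71 + p)*(p + p**2))*(-10 + p) = (-10 + p)*(2*p + (-71 + p)*(p + p**2)))
1/(-1276 + a(-54)) = 1/(-1276 - 54*(690 + (-54)**3 - 80*(-54)**2 + 631*(-54))) = 1/(-1276 - 54*(690 - 157464 - 80*2916 - 34074)) = 1/(-1276 - 54*(690 - 157464 - 233280 - 34074)) = 1/(-1276 - 54*(-424128)) = 1/(-1276 + 22902912) = 1/22901636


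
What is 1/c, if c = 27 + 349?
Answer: 1/376 ≈ 0.0026596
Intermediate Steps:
c = 376
1/c = 1/376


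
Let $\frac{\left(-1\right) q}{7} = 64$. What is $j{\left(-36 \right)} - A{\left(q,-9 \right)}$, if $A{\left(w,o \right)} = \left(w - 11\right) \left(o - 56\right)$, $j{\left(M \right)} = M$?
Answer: $-29871$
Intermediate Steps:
$q = -448$ ($q = \left(-7\right) 64 = -448$)
$A{\left(w,o \right)} = \left(-56 + o\right) \left(-11 + w\right)$ ($A{\left(w,o \right)} = \left(-11 + w\right) \left(-56 + o\right) = \left(-56 + o\right) \left(-11 + w\right)$)
$j{\left(-36 \right)} - A{\left(q,-9 \right)} = -36 - \left(616 - -25088 - -99 - -4032\right) = -36 - \left(616 + 25088 + 99 + 4032\right) = -36 - 29835 = -29871$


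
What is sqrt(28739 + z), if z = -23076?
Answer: sqrt(5663) ≈ 75.253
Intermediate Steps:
sqrt(28739 + z) = sqrt(28739 - 23076) = sqrt(5663)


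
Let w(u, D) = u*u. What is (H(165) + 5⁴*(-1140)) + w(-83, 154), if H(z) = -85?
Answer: -705696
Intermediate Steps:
w(u, D) = u²
(H(165) + 5⁴*(-1140)) + w(-83, 154) = (-85 + 5⁴*(-1140)) + (-83)² = (-85 + 625*(-1140)) + 6889 = (-85 - 712500) + 6889 = -712585 + 6889 = -705696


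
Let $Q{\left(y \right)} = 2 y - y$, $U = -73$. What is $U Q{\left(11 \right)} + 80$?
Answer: $-723$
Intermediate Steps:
$Q{\left(y \right)} = y$
$U Q{\left(11 \right)} + 80 = \left(-73\right) 11 + 80 = -803 + 80 = -723$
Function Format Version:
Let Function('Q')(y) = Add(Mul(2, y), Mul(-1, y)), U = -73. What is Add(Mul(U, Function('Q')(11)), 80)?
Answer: -723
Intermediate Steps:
Function('Q')(y) = y
Add(Mul(U, Function('Q')(11)), 80) = Add(Mul(-73, 11), 80) = Add(-803, 80) = -723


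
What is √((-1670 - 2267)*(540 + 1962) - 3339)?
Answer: 3*I*√1094857 ≈ 3139.1*I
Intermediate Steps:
√((-1670 - 2267)*(540 + 1962) - 3339) = √(-3937*2502 - 3339) = √(-9850374 - 3339) = √(-9853713) = 3*I*√1094857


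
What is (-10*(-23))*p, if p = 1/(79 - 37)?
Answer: 115/21 ≈ 5.4762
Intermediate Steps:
p = 1/42 ≈ 0.023810
(-10*(-23))*p = -10*(-23)*(1/42) = 230*(1/42) = 115/21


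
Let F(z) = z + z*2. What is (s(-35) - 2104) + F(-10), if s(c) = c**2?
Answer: -909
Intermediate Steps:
F(z) = 3*z (F(z) = z + 2*z = 3*z)
(s(-35) - 2104) + F(-10) = ((-35)**2 - 2104) + 3*(-10) = (1225 - 2104) - 30 = -879 - 30 = -909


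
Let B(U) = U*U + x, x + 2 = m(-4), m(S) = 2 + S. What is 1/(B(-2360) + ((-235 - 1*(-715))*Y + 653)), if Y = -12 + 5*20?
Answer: 1/5612489 ≈ 1.7817e-7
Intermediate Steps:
x = -4 (x = -2 + (2 - 4) = -2 - 2 = -4)
Y = 88 (Y = -12 + 100 = 88)
B(U) = -4 + U² (B(U) = U*U - 4 = U² - 4 = -4 + U²)
1/(B(-2360) + ((-235 - 1*(-715))*Y + 653)) = 1/((-4 + (-2360)²) + ((-235 - 1*(-715))*88 + 653)) = 1/((-4 + 5569600) + ((-235 + 715)*88 + 653)) = 1/(5569596 + (480*88 + 653)) = 1/(5569596 + (42240 + 653)) = 1/(5569596 + 42893) = 1/5612489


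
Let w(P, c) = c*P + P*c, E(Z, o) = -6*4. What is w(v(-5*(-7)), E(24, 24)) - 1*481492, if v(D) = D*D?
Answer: -540292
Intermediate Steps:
E(Z, o) = -24
v(D) = D**2
w(P, c) = 2*P*c (w(P, c) = P*c + P*c = 2*P*c)
w(v(-5*(-7)), E(24, 24)) - 1*481492 = 2*(-5*(-7))**2*(-24) - 1*481492 = 2*35**2*(-24) - 481492 = 2*1225*(-24) - 481492 = -58800 - 481492 = -540292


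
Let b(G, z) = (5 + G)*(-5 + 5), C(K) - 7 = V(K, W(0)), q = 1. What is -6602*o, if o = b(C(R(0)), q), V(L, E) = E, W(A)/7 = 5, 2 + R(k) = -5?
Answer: 0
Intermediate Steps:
R(k) = -7 (R(k) = -2 - 5 = -7)
W(A) = 35 (W(A) = 7*5 = 35)
C(K) = 42 (C(K) = 7 + 35 = 42)
b(G, z) = 0 (b(G, z) = (5 + G)*0 = 0)
o = 0
-6602*o = -6602*0 = 0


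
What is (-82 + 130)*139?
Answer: 6672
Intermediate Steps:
(-82 + 130)*139 = 48*139 = 6672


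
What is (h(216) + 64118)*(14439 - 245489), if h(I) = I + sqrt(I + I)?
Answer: -14864370700 - 2772600*sqrt(3) ≈ -1.4869e+10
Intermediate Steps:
h(I) = I + sqrt(2)*sqrt(I) (h(I) = I + sqrt(2*I) = I + sqrt(2)*sqrt(I))
(h(216) + 64118)*(14439 - 245489) = ((216 + sqrt(2)*sqrt(216)) + 64118)*(14439 - 245489) = ((216 + sqrt(2)*(6*sqrt(6))) + 64118)*(-231050) = ((216 + 12*sqrt(3)) + 64118)*(-231050) = (64334 + 12*sqrt(3))*(-231050) = -14864370700 - 2772600*sqrt(3)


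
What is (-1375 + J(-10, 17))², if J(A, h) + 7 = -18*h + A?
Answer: 2883204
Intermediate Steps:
J(A, h) = -7 + A - 18*h (J(A, h) = -7 + (-18*h + A) = -7 + (A - 18*h) = -7 + A - 18*h)
(-1375 + J(-10, 17))² = (-1375 + (-7 - 10 - 18*17))² = (-1375 + (-7 - 10 - 306))² = (-1375 - 323)² = (-1698)² = 2883204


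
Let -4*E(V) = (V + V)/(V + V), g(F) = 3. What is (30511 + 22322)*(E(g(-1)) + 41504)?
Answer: 8771070495/4 ≈ 2.1928e+9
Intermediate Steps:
E(V) = -¼ (E(V) = -(V + V)/(4*(V + V)) = -2*V/(4*(2*V)) = -2*V*1/(2*V)/4 = -¼*1 = -¼)
(30511 + 22322)*(E(g(-1)) + 41504) = (30511 + 22322)*(-¼ + 41504) = 52833*(166015/4) = 8771070495/4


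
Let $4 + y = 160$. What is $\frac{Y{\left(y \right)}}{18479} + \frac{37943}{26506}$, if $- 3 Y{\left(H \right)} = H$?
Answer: $\frac{699770385}{489804374} \approx 1.4287$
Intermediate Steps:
$y = 156$ ($y = -4 + 160 = 156$)
$Y{\left(H \right)} = - \frac{H}{3}$
$\frac{Y{\left(y \right)}}{18479} + \frac{37943}{26506} = \frac{\left(- \frac{1}{3}\right) 156}{18479} + \frac{37943}{26506} = \left(-52\right) \frac{1}{18479} + 37943 \cdot \frac{1}{26506} = - \frac{52}{18479} + \frac{37943}{26506} = \frac{699770385}{489804374}$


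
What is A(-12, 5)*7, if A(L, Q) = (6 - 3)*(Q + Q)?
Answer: 210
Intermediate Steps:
A(L, Q) = 6*Q (A(L, Q) = 3*(2*Q) = 6*Q)
A(-12, 5)*7 = (6*5)*7 = 30*7 = 210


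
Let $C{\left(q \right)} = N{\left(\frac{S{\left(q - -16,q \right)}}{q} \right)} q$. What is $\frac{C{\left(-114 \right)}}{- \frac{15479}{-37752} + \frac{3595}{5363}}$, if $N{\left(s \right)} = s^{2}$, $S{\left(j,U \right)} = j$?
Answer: $- \frac{324077337584}{4155914023} \approx -77.98$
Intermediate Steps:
$C{\left(q \right)} = \frac{\left(16 + q\right)^{2}}{q}$ ($C{\left(q \right)} = \left(\frac{q - -16}{q}\right)^{2} q = \left(\frac{q + 16}{q}\right)^{2} q = \left(\frac{16 + q}{q}\right)^{2} q = \frac{\left(16 + q\right)^{2}}{q^{2}} q = \frac{\left(16 + q\right)^{2}}{q}$)
$\frac{C{\left(-114 \right)}}{- \frac{15479}{-37752} + \frac{3595}{5363}} = \frac{\frac{1}{-114} \left(16 - 114\right)^{2}}{- \frac{15479}{-37752} + \frac{3595}{5363}} = \frac{\left(- \frac{1}{114}\right) \left(-98\right)^{2}}{\left(-15479\right) \left(- \frac{1}{37752}\right) + 3595 \cdot \frac{1}{5363}} = \frac{\left(- \frac{1}{114}\right) 9604}{\frac{15479}{37752} + \frac{3595}{5363}} = - \frac{4802}{57 \cdot \frac{218732317}{202463976}} = \left(- \frac{4802}{57}\right) \frac{202463976}{218732317} = - \frac{324077337584}{4155914023}$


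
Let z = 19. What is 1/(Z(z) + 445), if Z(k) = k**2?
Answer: 1/806 ≈ 0.0012407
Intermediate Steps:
1/(Z(z) + 445) = 1/(19**2 + 445) = 1/(361 + 445) = 1/806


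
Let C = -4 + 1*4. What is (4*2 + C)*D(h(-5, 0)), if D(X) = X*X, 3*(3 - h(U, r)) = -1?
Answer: 800/9 ≈ 88.889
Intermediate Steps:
h(U, r) = 10/3 (h(U, r) = 3 - ⅓*(-1) = 3 + ⅓ = 10/3)
C = 0 (C = -4 + 4 = 0)
D(X) = X²
(4*2 + C)*D(h(-5, 0)) = (4*2 + 0)*(10/3)² = (8 + 0)*(100/9) = 8*(100/9) = 800/9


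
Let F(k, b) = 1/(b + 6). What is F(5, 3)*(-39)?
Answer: -13/3 ≈ -4.3333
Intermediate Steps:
F(k, b) = 1/(6 + b)
F(5, 3)*(-39) = -39/(6 + 3) = -39/9 = (⅑)*(-39) = -13/3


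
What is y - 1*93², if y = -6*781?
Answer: -13335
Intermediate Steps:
y = -4686
y - 1*93² = -4686 - 1*93² = -4686 - 1*8649 = -4686 - 8649 = -13335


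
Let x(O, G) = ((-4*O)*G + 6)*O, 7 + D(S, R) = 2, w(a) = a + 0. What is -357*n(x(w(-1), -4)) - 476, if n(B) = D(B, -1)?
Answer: 1309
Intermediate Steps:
w(a) = a
D(S, R) = -5 (D(S, R) = -7 + 2 = -5)
x(O, G) = O*(6 - 4*G*O) (x(O, G) = (-4*G*O + 6)*O = (6 - 4*G*O)*O = O*(6 - 4*G*O))
n(B) = -5
-357*n(x(w(-1), -4)) - 476 = -357*(-5) - 476 = 1785 - 476 = 1309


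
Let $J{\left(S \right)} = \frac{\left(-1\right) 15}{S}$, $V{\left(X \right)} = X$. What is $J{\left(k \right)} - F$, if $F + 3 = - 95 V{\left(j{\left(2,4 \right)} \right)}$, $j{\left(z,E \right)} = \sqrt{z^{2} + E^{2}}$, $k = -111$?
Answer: $\frac{116}{37} + 190 \sqrt{5} \approx 427.99$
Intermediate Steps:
$j{\left(z,E \right)} = \sqrt{E^{2} + z^{2}}$
$J{\left(S \right)} = - \frac{15}{S}$
$F = -3 - 190 \sqrt{5}$ ($F = -3 - 95 \sqrt{4^{2} + 2^{2}} = -3 - 95 \sqrt{16 + 4} = -3 - 95 \sqrt{20} = -3 - 95 \cdot 2 \sqrt{5} = -3 - 190 \sqrt{5} \approx -427.85$)
$J{\left(k \right)} - F = - \frac{15}{-111} - \left(-3 - 190 \sqrt{5}\right) = \left(-15\right) \left(- \frac{1}{111}\right) + \left(3 + 190 \sqrt{5}\right) = \frac{5}{37} + \left(3 + 190 \sqrt{5}\right) = \frac{116}{37} + 190 \sqrt{5}$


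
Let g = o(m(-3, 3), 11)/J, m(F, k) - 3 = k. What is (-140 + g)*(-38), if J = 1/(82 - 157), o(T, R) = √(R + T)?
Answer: 5320 + 2850*√17 ≈ 17071.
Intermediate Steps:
m(F, k) = 3 + k
J = -1/75 (J = 1/(-75) = -1/75 ≈ -0.013333)
g = -75*√17 (g = √(11 + (3 + 3))/(-1/75) = √(11 + 6)*(-75) = √17*(-75) = -75*√17 ≈ -309.23)
(-140 + g)*(-38) = (-140 - 75*√17)*(-38) = 5320 + 2850*√17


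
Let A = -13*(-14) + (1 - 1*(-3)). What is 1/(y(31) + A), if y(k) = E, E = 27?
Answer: 1/213 ≈ 0.0046948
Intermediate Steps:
y(k) = 27
A = 186 (A = 182 + (1 + 3) = 182 + 4 = 186)
1/(y(31) + A) = 1/(27 + 186) = 1/213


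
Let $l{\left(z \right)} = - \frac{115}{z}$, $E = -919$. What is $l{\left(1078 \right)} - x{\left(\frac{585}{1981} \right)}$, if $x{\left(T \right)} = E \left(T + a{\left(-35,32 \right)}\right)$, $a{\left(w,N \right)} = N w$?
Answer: $- \frac{313923806555}{305074} \approx -1.029 \cdot 10^{6}$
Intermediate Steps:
$x{\left(T \right)} = 1029280 - 919 T$ ($x{\left(T \right)} = - 919 \left(T + 32 \left(-35\right)\right) = - 919 \left(T - 1120\right) = - 919 \left(-1120 + T\right) = 1029280 - 919 T$)
$l{\left(1078 \right)} - x{\left(\frac{585}{1981} \right)} = - \frac{115}{1078} - \left(1029280 - 919 \cdot \frac{585}{1981}\right) = \left(-115\right) \frac{1}{1078} - \left(1029280 - 919 \cdot 585 \cdot \frac{1}{1981}\right) = - \frac{115}{1078} - \left(1029280 - \frac{537615}{1981}\right) = - \frac{115}{1078} - \frac{2038466065}{1981} = - \frac{313923806555}{305074}$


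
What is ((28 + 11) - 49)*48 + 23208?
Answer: 22728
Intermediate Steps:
((28 + 11) - 49)*48 + 23208 = (39 - 49)*48 + 23208 = -10*48 + 23208 = -480 + 23208 = 22728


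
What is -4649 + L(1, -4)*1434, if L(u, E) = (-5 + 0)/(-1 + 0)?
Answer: 2521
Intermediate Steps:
L(u, E) = 5 (L(u, E) = -5/(-1) = -5*(-1) = 5)
-4649 + L(1, -4)*1434 = -4649 + 5*1434 = -4649 + 7170 = 2521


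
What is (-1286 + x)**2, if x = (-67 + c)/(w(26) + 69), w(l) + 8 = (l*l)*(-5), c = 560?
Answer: 18222030200529/11015761 ≈ 1.6542e+6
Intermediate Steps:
w(l) = -8 - 5*l**2 (w(l) = -8 + (l*l)*(-5) = -8 + l**2*(-5) = -8 - 5*l**2)
x = -493/3319 (x = (-67 + 560)/((-8 - 5*26**2) + 69) = 493/((-8 - 5*676) + 69) = 493/((-8 - 3380) + 69) = 493/(-3388 + 69) = 493/(-3319) = 493*(-1/3319) = -493/3319 ≈ -0.14854)
(-1286 + x)**2 = (-1286 - 493/3319)**2 = (-4268727/3319)**2 = 18222030200529/11015761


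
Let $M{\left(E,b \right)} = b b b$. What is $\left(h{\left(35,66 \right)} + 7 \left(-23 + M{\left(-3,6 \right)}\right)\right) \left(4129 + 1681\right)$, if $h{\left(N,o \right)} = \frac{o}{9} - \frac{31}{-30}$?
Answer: $\frac{23693761}{3} \approx 7.8979 \cdot 10^{6}$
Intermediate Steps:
$h{\left(N,o \right)} = \frac{31}{30} + \frac{o}{9}$ ($h{\left(N,o \right)} = o \frac{1}{9} - - \frac{31}{30} = \frac{o}{9} + \frac{31}{30} = \frac{31}{30} + \frac{o}{9}$)
$M{\left(E,b \right)} = b^{3}$ ($M{\left(E,b \right)} = b^{2} b = b^{3}$)
$\left(h{\left(35,66 \right)} + 7 \left(-23 + M{\left(-3,6 \right)}\right)\right) \left(4129 + 1681\right) = \left(\left(\frac{31}{30} + \frac{1}{9} \cdot 66\right) + 7 \left(-23 + 6^{3}\right)\right) \left(4129 + 1681\right) = \left(\left(\frac{31}{30} + \frac{22}{3}\right) + 7 \left(-23 + 216\right)\right) 5810 = \left(\frac{251}{30} + 7 \cdot 193\right) 5810 = \left(\frac{251}{30} + 1351\right) 5810 = \frac{40781}{30} \cdot 5810 = \frac{23693761}{3}$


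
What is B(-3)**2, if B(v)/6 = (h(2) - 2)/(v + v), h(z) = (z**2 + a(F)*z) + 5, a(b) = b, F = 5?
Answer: 289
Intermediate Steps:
h(z) = 5 + z**2 + 5*z (h(z) = (z**2 + 5*z) + 5 = 5 + z**2 + 5*z)
B(v) = 51/v (B(v) = 6*(((5 + 2**2 + 5*2) - 2)/(v + v)) = 6*(((5 + 4 + 10) - 2)/((2*v))) = 6*((19 - 2)*(1/(2*v))) = 6*(17*(1/(2*v))) = 6*(17/(2*v)) = 51/v)
B(-3)**2 = (51/(-3))**2 = (51*(-1/3))**2 = (-17)**2 = 289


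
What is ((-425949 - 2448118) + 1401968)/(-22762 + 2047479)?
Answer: -1472099/2024717 ≈ -0.72706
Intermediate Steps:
((-425949 - 2448118) + 1401968)/(-22762 + 2047479) = (-2874067 + 1401968)/2024717 = -1472099*1/2024717 = -1472099/2024717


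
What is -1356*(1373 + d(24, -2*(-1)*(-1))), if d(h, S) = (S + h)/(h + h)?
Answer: -3724819/2 ≈ -1.8624e+6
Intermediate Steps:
d(h, S) = (S + h)/(2*h) (d(h, S) = (S + h)/((2*h)) = (S + h)*(1/(2*h)) = (S + h)/(2*h))
-1356*(1373 + d(24, -2*(-1)*(-1))) = -1356*(1373 + (½)*(-2*(-1)*(-1) + 24)/24) = -1356*(1373 + (½)*(1/24)*(2*(-1) + 24)) = -1356*(1373 + (½)*(1/24)*(-2 + 24)) = -1356*(1373 + (½)*(1/24)*22) = -1356*(1373 + 11/24) = -1356*32963/24 = -3724819/2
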